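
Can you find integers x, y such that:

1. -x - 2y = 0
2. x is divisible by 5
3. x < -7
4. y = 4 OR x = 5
No

The full constraint system is jointly infeasible over the integers. Each constraint and what it forces:

  - -x - 2y = 0: is a linear equation tying the variables together
  - x is divisible by 5: restricts x to multiples of 5
  - x < -7: bounds one variable relative to a constant
  - y = 4 OR x = 5: forces a choice: either y = 4 or x = 5

Split on the disjunction (y = 4 OR x = 5):
  • If y = 4: with y = 4, writing x = 5x', every remaining term of the linear equation is divisible by 5, so the left side is ≡ 0 (mod 5); but the right side 8 ≡ 3 (mod 5). No integers can satisfy it.
  • If x = 5: this contradicts the bound x ≤ -8.
Both branches are infeasible, so the system has no integer solution.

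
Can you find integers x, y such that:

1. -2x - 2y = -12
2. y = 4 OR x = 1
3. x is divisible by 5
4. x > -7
No

A contradictory subset is {-2x - 2y = -12, y = 4 OR x = 1, x is divisible by 5}. No integer assignment can satisfy these jointly:

  - -2x - 2y = -12: is a linear equation tying the variables together
  - y = 4 OR x = 1: forces a choice: either y = 4 or x = 1
  - x is divisible by 5: restricts x to multiples of 5

Split on the disjunction (y = 4 OR x = 1):
  • If y = 4: with y = 4, writing x = 5x', every remaining term of the linear equation is divisible by 10, so the left side is ≡ 0 (mod 10); but the right side -4 ≡ 6 (mod 10). No integers can satisfy it.
  • If x = 1: this contradicts the divisibility constraint — 1 is not a multiple of 5.
Both branches are infeasible, so the system has no integer solution.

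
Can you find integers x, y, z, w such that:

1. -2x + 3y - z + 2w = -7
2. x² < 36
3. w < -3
Yes

Take x = 0, y = 1, z = 2, w = -4. Substituting into each constraint:
  (1) -2(0) + 3(1) + (-2) + 2(-4) = -7 ✓
  (2) x² = (0)² = 0, and 0 < 36 ✓
  (3) -4 < -3 ✓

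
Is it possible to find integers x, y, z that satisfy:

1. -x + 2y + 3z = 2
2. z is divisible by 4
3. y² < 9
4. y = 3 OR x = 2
Yes

Take x = 2, y = 2, z = 0. Substituting into each constraint:
  (1) (-2) + 2(2) + 3(0) = 2 ✓
  (2) 0 = 4 × 0, remainder 0 ✓
  (3) y² = (2)² = 4, and 4 < 9 ✓
  (4) x = 2, target 2 ✓ (second branch holds)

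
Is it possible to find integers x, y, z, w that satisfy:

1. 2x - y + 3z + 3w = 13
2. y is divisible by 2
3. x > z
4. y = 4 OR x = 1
Yes

Take x = -2, y = 4, z = -3, w = 10. Substituting into each constraint:
  (1) 2(-2) + (-4) + 3(-3) + 3(10) = 13 ✓
  (2) 4 = 2 × 2, remainder 0 ✓
  (3) -2 > -3 ✓
  (4) y = 4, target 4 ✓ (first branch holds)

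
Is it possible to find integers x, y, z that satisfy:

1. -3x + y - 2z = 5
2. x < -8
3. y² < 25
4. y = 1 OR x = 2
Yes

Take x = -10, y = 1, z = 13. Substituting into each constraint:
  (1) -3(-10) + 1 - 2(13) = 5 ✓
  (2) -10 < -8 ✓
  (3) y² = (1)² = 1, and 1 < 25 ✓
  (4) y = 1, target 1 ✓ (first branch holds)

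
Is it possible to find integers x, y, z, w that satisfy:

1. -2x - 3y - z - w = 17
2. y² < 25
Yes

Take x = 0, y = 0, z = 0, w = -17. Substituting into each constraint:
  (1) -2(0) - 3(0) + 0 + 17 = 17 ✓
  (2) y² = (0)² = 0, and 0 < 25 ✓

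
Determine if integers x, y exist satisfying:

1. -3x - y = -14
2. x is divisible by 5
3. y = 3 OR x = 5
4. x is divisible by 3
No

A contradictory subset is {-3x - y = -14, y = 3 OR x = 5, x is divisible by 3}. No integer assignment can satisfy these jointly:

  - -3x - y = -14: is a linear equation tying the variables together
  - y = 3 OR x = 5: forces a choice: either y = 3 or x = 5
  - x is divisible by 3: restricts x to multiples of 3

Split on the disjunction (y = 3 OR x = 5):
  • If y = 3: with y = 3, writing x = 3x', every remaining term of the linear equation is divisible by 9, so the left side is ≡ 0 (mod 9); but the right side -11 ≡ 7 (mod 9). No integers can satisfy it.
  • If x = 5: this contradicts the divisibility constraint — 5 is not a multiple of 3.
Both branches are infeasible, so the system has no integer solution.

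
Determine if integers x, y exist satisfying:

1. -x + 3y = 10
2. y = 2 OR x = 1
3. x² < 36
Yes

Take x = -4, y = 2. Substituting into each constraint:
  (1) 4 + 3(2) = 10 ✓
  (2) y = 2, target 2 ✓ (first branch holds)
  (3) x² = (-4)² = 16, and 16 < 36 ✓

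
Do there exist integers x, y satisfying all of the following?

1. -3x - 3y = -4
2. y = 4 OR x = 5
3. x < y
No

Even the single constraint (-3x - 3y = -4) is infeasible over the integers.

  - -3x - 3y = -4: every term on the left is divisible by 3, so the LHS ≡ 0 (mod 3), but the RHS -4 is not — no integer solution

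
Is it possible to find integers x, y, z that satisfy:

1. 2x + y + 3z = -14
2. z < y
Yes

Take x = -4, y = 0, z = -2. Substituting into each constraint:
  (1) 2(-4) + 0 + 3(-2) = -14 ✓
  (2) -2 < 0 ✓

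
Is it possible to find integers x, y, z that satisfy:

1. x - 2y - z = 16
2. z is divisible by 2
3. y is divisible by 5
Yes

Take x = 16, y = 0, z = 0. Substituting into each constraint:
  (1) 16 - 2(0) + 0 = 16 ✓
  (2) 0 = 2 × 0, remainder 0 ✓
  (3) 0 = 5 × 0, remainder 0 ✓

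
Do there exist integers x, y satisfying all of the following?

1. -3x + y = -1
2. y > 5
Yes

Take x = 3, y = 8. Substituting into each constraint:
  (1) -3(3) + 8 = -1 ✓
  (2) 8 > 5 ✓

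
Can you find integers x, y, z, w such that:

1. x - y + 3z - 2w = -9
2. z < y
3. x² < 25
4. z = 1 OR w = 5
Yes

Take x = 2, y = 1, z = 0, w = 5. Substituting into each constraint:
  (1) 2 + (-1) + 3(0) - 2(5) = -9 ✓
  (2) 0 < 1 ✓
  (3) x² = (2)² = 4, and 4 < 25 ✓
  (4) w = 5, target 5 ✓ (second branch holds)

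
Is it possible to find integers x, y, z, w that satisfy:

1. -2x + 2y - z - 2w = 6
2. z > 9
Yes

Take x = 0, y = 8, z = 10, w = 0. Substituting into each constraint:
  (1) -2(0) + 2(8) + (-10) - 2(0) = 6 ✓
  (2) 10 > 9 ✓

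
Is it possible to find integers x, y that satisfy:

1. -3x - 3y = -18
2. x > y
Yes

Take x = 4, y = 2. Substituting into each constraint:
  (1) -3(4) - 3(2) = -18 ✓
  (2) 4 > 2 ✓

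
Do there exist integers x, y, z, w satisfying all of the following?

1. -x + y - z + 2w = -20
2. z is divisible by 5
Yes

Take x = 20, y = 0, z = 0, w = 0. Substituting into each constraint:
  (1) (-20) + 0 + 0 + 2(0) = -20 ✓
  (2) 0 = 5 × 0, remainder 0 ✓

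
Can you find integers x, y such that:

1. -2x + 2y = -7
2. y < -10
No

Even the single constraint (-2x + 2y = -7) is infeasible over the integers.

  - -2x + 2y = -7: every term on the left is divisible by 2, so the LHS ≡ 0 (mod 2), but the RHS -7 is not — no integer solution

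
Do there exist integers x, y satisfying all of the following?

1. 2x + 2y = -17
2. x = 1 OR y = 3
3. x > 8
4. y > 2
No

Even the single constraint (2x + 2y = -17) is infeasible over the integers.

  - 2x + 2y = -17: every term on the left is divisible by 2, so the LHS ≡ 0 (mod 2), but the RHS -17 is not — no integer solution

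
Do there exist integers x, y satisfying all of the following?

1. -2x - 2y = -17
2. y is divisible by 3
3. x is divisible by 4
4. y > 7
No

Even the single constraint (-2x - 2y = -17) is infeasible over the integers.

  - -2x - 2y = -17: every term on the left is divisible by 2, so the LHS ≡ 0 (mod 2), but the RHS -17 is not — no integer solution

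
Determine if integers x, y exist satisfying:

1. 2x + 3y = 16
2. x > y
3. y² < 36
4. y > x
No

A contradictory subset is {x > y, y > x}. No integer assignment can satisfy these jointly:

  - x > y: bounds one variable relative to another variable
  - y > x: bounds one variable relative to another variable

Direct contradiction: x > y and y > x cannot both hold.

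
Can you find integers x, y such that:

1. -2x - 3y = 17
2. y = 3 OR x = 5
Yes

Take x = 5, y = -9. Substituting into each constraint:
  (1) -2(5) - 3(-9) = 17 ✓
  (2) x = 5, target 5 ✓ (second branch holds)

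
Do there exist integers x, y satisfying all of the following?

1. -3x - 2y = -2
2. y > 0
Yes

Take x = 0, y = 1. Substituting into each constraint:
  (1) -3(0) - 2(1) = -2 ✓
  (2) 1 > 0 ✓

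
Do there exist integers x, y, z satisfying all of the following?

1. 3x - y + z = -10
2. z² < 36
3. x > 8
Yes

Take x = 9, y = 37, z = 0. Substituting into each constraint:
  (1) 3(9) + (-37) + 0 = -10 ✓
  (2) z² = (0)² = 0, and 0 < 36 ✓
  (3) 9 > 8 ✓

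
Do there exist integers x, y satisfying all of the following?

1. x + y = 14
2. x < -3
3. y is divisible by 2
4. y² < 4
No

A contradictory subset is {x + y = 14, x < -3, y² < 4}. No integer assignment can satisfy these jointly:

  - x + y = 14: is a linear equation tying the variables together
  - x < -3: bounds one variable relative to a constant
  - y² < 4: restricts y to |y| ≤ 1

Range argument: with x ∈ [−∞, -4], y ∈ [-1, 1], the left side of the equation is at most -3, but the right side is 14 > -3. No integer solution exists.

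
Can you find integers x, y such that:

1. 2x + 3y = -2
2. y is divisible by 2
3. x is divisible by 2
Yes

Take x = 2, y = -2. Substituting into each constraint:
  (1) 2(2) + 3(-2) = -2 ✓
  (2) -2 = 2 × -1, remainder 0 ✓
  (3) 2 = 2 × 1, remainder 0 ✓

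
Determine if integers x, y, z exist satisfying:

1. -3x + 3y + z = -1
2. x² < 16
Yes

Take x = 0, y = -1, z = 2. Substituting into each constraint:
  (1) -3(0) + 3(-1) + 2 = -1 ✓
  (2) x² = (0)² = 0, and 0 < 16 ✓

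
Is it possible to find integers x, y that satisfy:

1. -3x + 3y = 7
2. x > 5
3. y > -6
No

Even the single constraint (-3x + 3y = 7) is infeasible over the integers.

  - -3x + 3y = 7: every term on the left is divisible by 3, so the LHS ≡ 0 (mod 3), but the RHS 7 is not — no integer solution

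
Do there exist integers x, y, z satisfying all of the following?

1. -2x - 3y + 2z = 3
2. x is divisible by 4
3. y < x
Yes

Take x = 0, y = -1, z = 0. Substituting into each constraint:
  (1) -2(0) - 3(-1) + 2(0) = 3 ✓
  (2) 0 = 4 × 0, remainder 0 ✓
  (3) -1 < 0 ✓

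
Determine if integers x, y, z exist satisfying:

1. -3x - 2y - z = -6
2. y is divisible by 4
Yes

Take x = 0, y = 0, z = 6. Substituting into each constraint:
  (1) -3(0) - 2(0) + (-6) = -6 ✓
  (2) 0 = 4 × 0, remainder 0 ✓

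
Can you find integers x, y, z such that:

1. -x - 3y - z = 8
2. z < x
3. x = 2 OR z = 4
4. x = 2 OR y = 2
Yes

Take x = 2, y = -3, z = -1. Substituting into each constraint:
  (1) (-2) - 3(-3) + 1 = 8 ✓
  (2) -1 < 2 ✓
  (3) x = 2, target 2 ✓ (first branch holds)
  (4) x = 2, target 2 ✓ (first branch holds)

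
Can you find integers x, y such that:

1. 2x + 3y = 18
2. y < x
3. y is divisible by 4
Yes

Take x = 9, y = 0. Substituting into each constraint:
  (1) 2(9) + 3(0) = 18 ✓
  (2) 0 < 9 ✓
  (3) 0 = 4 × 0, remainder 0 ✓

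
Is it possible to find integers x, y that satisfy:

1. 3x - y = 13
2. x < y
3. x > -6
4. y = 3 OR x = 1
No

A contradictory subset is {3x - y = 13, x < y, y = 3 OR x = 1}. No integer assignment can satisfy these jointly:

  - 3x - y = 13: is a linear equation tying the variables together
  - x < y: bounds one variable relative to another variable
  - y = 3 OR x = 1: forces a choice: either y = 3 or x = 1

Split on the disjunction (y = 3 OR x = 1):
  • If y = 3: with y = 3, every remaining term of the linear equation is divisible by 3, so the left side is ≡ 0 (mod 3); but the right side 16 ≡ 1 (mod 3). No integers can satisfy it.
  • If x = 1: the equation forces y = -10, giving (x, y) = (1, -10), which violates y > x.
Both branches are infeasible, so the system has no integer solution.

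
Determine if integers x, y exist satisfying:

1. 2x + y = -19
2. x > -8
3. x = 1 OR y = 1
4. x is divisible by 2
No

The full constraint system is jointly infeasible over the integers. Each constraint and what it forces:

  - 2x + y = -19: is a linear equation tying the variables together
  - x > -8: bounds one variable relative to a constant
  - x = 1 OR y = 1: forces a choice: either x = 1 or y = 1
  - x is divisible by 2: restricts x to multiples of 2

Split on the disjunction (x = 1 OR y = 1):
  • If x = 1: this contradicts the divisibility constraint — 1 is not a multiple of 2.
  • If y = 1: the equation forces x = -10, which contradicts the bound x ≥ -7.
Both branches are infeasible, so the system has no integer solution.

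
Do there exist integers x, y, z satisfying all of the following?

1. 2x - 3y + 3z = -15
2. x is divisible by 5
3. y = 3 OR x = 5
Yes

Take x = 15, y = 3, z = -12. Substituting into each constraint:
  (1) 2(15) - 3(3) + 3(-12) = -15 ✓
  (2) 15 = 5 × 3, remainder 0 ✓
  (3) y = 3, target 3 ✓ (first branch holds)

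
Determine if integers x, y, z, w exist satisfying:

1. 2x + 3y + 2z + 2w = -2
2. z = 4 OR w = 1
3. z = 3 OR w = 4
Yes

Take x = 0, y = -6, z = 4, w = 4. Substituting into each constraint:
  (1) 2(0) + 3(-6) + 2(4) + 2(4) = -2 ✓
  (2) z = 4, target 4 ✓ (first branch holds)
  (3) w = 4, target 4 ✓ (second branch holds)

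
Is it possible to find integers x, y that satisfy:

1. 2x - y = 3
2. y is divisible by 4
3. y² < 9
No

A contradictory subset is {2x - y = 3, y is divisible by 4}. No integer assignment can satisfy these jointly:

  - 2x - y = 3: is a linear equation tying the variables together
  - y is divisible by 4: restricts y to multiples of 4

Modular obstruction: writing y = 4y', every remaining term of the linear equation is divisible by 2, so the left side is ≡ 0 (mod 2); but the right side 3 ≡ 1 (mod 2). No integers can satisfy it.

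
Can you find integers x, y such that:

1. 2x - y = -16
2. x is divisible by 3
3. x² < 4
Yes

Take x = 0, y = 16. Substituting into each constraint:
  (1) 2(0) + (-16) = -16 ✓
  (2) 0 = 3 × 0, remainder 0 ✓
  (3) x² = (0)² = 0, and 0 < 4 ✓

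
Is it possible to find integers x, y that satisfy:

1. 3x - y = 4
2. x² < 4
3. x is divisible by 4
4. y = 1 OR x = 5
No

A contradictory subset is {3x - y = 4, x² < 4, y = 1 OR x = 5}. No integer assignment can satisfy these jointly:

  - 3x - y = 4: is a linear equation tying the variables together
  - x² < 4: restricts x to |x| ≤ 1
  - y = 1 OR x = 5: forces a choice: either y = 1 or x = 5

Split on the disjunction (y = 1 OR x = 5):
  • If y = 1: with y = 1, every remaining term of the linear equation is divisible by 3, so the left side is ≡ 0 (mod 3); but the right side 5 ≡ 2 (mod 3). No integers can satisfy it.
  • If x = 5: this contradicts x² < 4, which requires |x| ≤ 1.
Both branches are infeasible, so the system has no integer solution.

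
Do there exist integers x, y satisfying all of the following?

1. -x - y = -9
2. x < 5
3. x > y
No

The full constraint system is jointly infeasible over the integers. Each constraint and what it forces:

  - -x - y = -9: is a linear equation tying the variables together
  - x < 5: bounds one variable relative to a constant
  - x > y: bounds one variable relative to another variable

Propagating the comparison: y < x and x ≤ 4 give y ≤ 3. Range argument: with x ∈ [−∞, 4], y ∈ [−∞, 3], the left side of the equation is at least -7, but the right side is -9 < -7. No integer solution exists.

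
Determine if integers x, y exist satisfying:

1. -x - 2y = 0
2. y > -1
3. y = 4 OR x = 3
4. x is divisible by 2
Yes

Take x = -8, y = 4. Substituting into each constraint:
  (1) 8 - 2(4) = 0 ✓
  (2) 4 > -1 ✓
  (3) y = 4, target 4 ✓ (first branch holds)
  (4) -8 = 2 × -4, remainder 0 ✓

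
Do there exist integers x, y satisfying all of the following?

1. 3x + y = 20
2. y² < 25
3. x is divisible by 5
No

The full constraint system is jointly infeasible over the integers. Each constraint and what it forces:

  - 3x + y = 20: is a linear equation tying the variables together
  - y² < 25: restricts y to |y| ≤ 4
  - x is divisible by 5: restricts x to multiples of 5

The bounds confine y to {-4, -3, -2, -1, 0, 1, 2, 3, 4}. For each value, substitute into the equation:
  • y = -4: the equation forces x = 8, but 5 does not divide 8.
  • y = -3: the equation gives 3x = 23, so x would not be an integer.
  • y = -2: the equation gives 3x = 22, so x would not be an integer.
  • y = -1: the equation forces x = 7, but 5 does not divide 7.
  • y = 0: the equation gives 3x = 20, so x would not be an integer.
  • y = 1: the equation gives 3x = 19, so x would not be an integer.
  • y = 2: the equation forces x = 6, but 5 does not divide 6.
  • y = 3: the equation gives 3x = 17, so x would not be an integer.
  • y = 4: the equation gives 3x = 16, so x would not be an integer.
Every case fails, so no integer solution exists.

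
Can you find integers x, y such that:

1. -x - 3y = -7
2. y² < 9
Yes

Take x = 1, y = 2. Substituting into each constraint:
  (1) (-1) - 3(2) = -7 ✓
  (2) y² = (2)² = 4, and 4 < 9 ✓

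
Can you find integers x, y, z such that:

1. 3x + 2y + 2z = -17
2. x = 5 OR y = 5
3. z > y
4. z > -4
Yes

Take x = -13, y = 5, z = 6. Substituting into each constraint:
  (1) 3(-13) + 2(5) + 2(6) = -17 ✓
  (2) y = 5, target 5 ✓ (second branch holds)
  (3) 6 > 5 ✓
  (4) 6 > -4 ✓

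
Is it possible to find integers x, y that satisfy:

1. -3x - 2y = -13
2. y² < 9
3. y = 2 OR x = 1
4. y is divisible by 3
No

A contradictory subset is {-3x - 2y = -13, y = 2 OR x = 1, y is divisible by 3}. No integer assignment can satisfy these jointly:

  - -3x - 2y = -13: is a linear equation tying the variables together
  - y = 2 OR x = 1: forces a choice: either y = 2 or x = 1
  - y is divisible by 3: restricts y to multiples of 3

Modular obstruction: writing y = 3y', every remaining term of the linear equation is divisible by 3, so the left side is ≡ 0 (mod 3); but the right side -13 ≡ 2 (mod 3). No integers can satisfy it.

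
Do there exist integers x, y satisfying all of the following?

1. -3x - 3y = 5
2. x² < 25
No

Even the single constraint (-3x - 3y = 5) is infeasible over the integers.

  - -3x - 3y = 5: every term on the left is divisible by 3, so the LHS ≡ 0 (mod 3), but the RHS 5 is not — no integer solution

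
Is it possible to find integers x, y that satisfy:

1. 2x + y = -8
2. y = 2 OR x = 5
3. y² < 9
Yes

Take x = -5, y = 2. Substituting into each constraint:
  (1) 2(-5) + 2 = -8 ✓
  (2) y = 2, target 2 ✓ (first branch holds)
  (3) y² = (2)² = 4, and 4 < 9 ✓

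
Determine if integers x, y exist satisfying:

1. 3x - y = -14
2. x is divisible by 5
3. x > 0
Yes

Take x = 5, y = 29. Substituting into each constraint:
  (1) 3(5) + (-29) = -14 ✓
  (2) 5 = 5 × 1, remainder 0 ✓
  (3) 5 > 0 ✓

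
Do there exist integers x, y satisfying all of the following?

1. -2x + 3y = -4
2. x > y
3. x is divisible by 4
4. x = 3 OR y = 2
No

A contradictory subset is {-2x + 3y = -4, x is divisible by 4, x = 3 OR y = 2}. No integer assignment can satisfy these jointly:

  - -2x + 3y = -4: is a linear equation tying the variables together
  - x is divisible by 4: restricts x to multiples of 4
  - x = 3 OR y = 2: forces a choice: either x = 3 or y = 2

Split on the disjunction (x = 3 OR y = 2):
  • If x = 3: this contradicts the divisibility constraint — 3 is not a multiple of 4.
  • If y = 2: with y = 2, writing x = 4x', every remaining term of the linear equation is divisible by 8, so the left side is ≡ 0 (mod 8); but the right side -10 ≡ 6 (mod 8). No integers can satisfy it.
Both branches are infeasible, so the system has no integer solution.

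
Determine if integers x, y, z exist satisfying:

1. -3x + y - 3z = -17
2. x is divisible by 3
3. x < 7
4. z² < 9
Yes

Take x = 0, y = -11, z = 2. Substituting into each constraint:
  (1) -3(0) + (-11) - 3(2) = -17 ✓
  (2) 0 = 3 × 0, remainder 0 ✓
  (3) 0 < 7 ✓
  (4) z² = (2)² = 4, and 4 < 9 ✓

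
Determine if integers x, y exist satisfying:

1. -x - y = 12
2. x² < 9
Yes

Take x = 0, y = -12. Substituting into each constraint:
  (1) 0 + 12 = 12 ✓
  (2) x² = (0)² = 0, and 0 < 9 ✓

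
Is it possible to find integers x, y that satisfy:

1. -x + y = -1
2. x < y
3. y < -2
No

A contradictory subset is {-x + y = -1, x < y}. No integer assignment can satisfy these jointly:

  - -x + y = -1: is a linear equation tying the variables together
  - x < y: bounds one variable relative to another variable

From the equation, x − y = 1, i.e. y − x = -1; but y > x requires y − x ≥ 1. Contradiction.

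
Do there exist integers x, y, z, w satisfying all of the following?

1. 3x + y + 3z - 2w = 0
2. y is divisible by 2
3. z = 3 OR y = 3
Yes

Take x = -5, y = 6, z = 3, w = 0. Substituting into each constraint:
  (1) 3(-5) + 6 + 3(3) - 2(0) = 0 ✓
  (2) 6 = 2 × 3, remainder 0 ✓
  (3) z = 3, target 3 ✓ (first branch holds)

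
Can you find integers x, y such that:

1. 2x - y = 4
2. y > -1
Yes

Take x = 2, y = 0. Substituting into each constraint:
  (1) 2(2) + 0 = 4 ✓
  (2) 0 > -1 ✓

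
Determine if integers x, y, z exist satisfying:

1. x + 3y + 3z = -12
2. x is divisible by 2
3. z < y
Yes

Take x = 0, y = -1, z = -3. Substituting into each constraint:
  (1) 0 + 3(-1) + 3(-3) = -12 ✓
  (2) 0 = 2 × 0, remainder 0 ✓
  (3) -3 < -1 ✓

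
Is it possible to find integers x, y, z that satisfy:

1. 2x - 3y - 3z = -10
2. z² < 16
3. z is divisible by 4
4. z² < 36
Yes

Take x = 1, y = 4, z = 0. Substituting into each constraint:
  (1) 2(1) - 3(4) - 3(0) = -10 ✓
  (2) z² = (0)² = 0, and 0 < 16 ✓
  (3) 0 = 4 × 0, remainder 0 ✓
  (4) z² = (0)² = 0, and 0 < 36 ✓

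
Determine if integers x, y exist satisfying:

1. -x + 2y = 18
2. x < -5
Yes

Take x = -6, y = 6. Substituting into each constraint:
  (1) 6 + 2(6) = 18 ✓
  (2) -6 < -5 ✓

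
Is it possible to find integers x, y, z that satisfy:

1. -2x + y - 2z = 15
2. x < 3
Yes

Take x = 0, y = 15, z = 0. Substituting into each constraint:
  (1) -2(0) + 15 - 2(0) = 15 ✓
  (2) 0 < 3 ✓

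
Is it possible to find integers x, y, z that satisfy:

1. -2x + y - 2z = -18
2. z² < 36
Yes

Take x = 0, y = -18, z = 0. Substituting into each constraint:
  (1) -2(0) + (-18) - 2(0) = -18 ✓
  (2) z² = (0)² = 0, and 0 < 36 ✓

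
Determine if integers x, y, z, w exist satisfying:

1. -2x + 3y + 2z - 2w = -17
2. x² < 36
Yes

Take x = 0, y = 1, z = 0, w = 10. Substituting into each constraint:
  (1) -2(0) + 3(1) + 2(0) - 2(10) = -17 ✓
  (2) x² = (0)² = 0, and 0 < 36 ✓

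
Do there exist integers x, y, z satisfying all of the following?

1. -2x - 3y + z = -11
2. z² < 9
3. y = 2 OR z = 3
Yes

Take x = 2, y = 2, z = -1. Substituting into each constraint:
  (1) -2(2) - 3(2) + (-1) = -11 ✓
  (2) z² = (-1)² = 1, and 1 < 9 ✓
  (3) y = 2, target 2 ✓ (first branch holds)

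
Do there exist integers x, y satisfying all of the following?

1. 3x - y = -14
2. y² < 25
Yes

Take x = -4, y = 2. Substituting into each constraint:
  (1) 3(-4) + (-2) = -14 ✓
  (2) y² = (2)² = 4, and 4 < 25 ✓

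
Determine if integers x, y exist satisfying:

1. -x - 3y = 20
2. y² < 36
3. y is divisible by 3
Yes

Take x = -20, y = 0. Substituting into each constraint:
  (1) 20 - 3(0) = 20 ✓
  (2) y² = (0)² = 0, and 0 < 36 ✓
  (3) 0 = 3 × 0, remainder 0 ✓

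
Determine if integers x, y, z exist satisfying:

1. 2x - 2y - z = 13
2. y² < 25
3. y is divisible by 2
Yes

Take x = 0, y = 0, z = -13. Substituting into each constraint:
  (1) 2(0) - 2(0) + 13 = 13 ✓
  (2) y² = (0)² = 0, and 0 < 25 ✓
  (3) 0 = 2 × 0, remainder 0 ✓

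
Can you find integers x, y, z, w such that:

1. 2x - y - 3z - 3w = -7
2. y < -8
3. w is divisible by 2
Yes

Take x = 0, y = -11, z = 6, w = 0. Substituting into each constraint:
  (1) 2(0) + 11 - 3(6) - 3(0) = -7 ✓
  (2) -11 < -8 ✓
  (3) 0 = 2 × 0, remainder 0 ✓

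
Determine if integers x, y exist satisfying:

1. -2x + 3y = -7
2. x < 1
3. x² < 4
Yes

Take x = -1, y = -3. Substituting into each constraint:
  (1) -2(-1) + 3(-3) = -7 ✓
  (2) -1 < 1 ✓
  (3) x² = (-1)² = 1, and 1 < 4 ✓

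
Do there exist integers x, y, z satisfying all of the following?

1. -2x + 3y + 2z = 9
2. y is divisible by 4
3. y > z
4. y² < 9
No

A contradictory subset is {-2x + 3y + 2z = 9, y is divisible by 4}. No integer assignment can satisfy these jointly:

  - -2x + 3y + 2z = 9: is a linear equation tying the variables together
  - y is divisible by 4: restricts y to multiples of 4

Modular obstruction: writing y = 4y', every remaining term of the linear equation is divisible by 2, so the left side is ≡ 0 (mod 2); but the right side 9 ≡ 1 (mod 2). No integers can satisfy it.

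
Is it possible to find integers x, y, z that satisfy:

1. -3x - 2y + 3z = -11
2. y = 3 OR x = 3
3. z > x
Yes

Take x = 3, y = 7, z = 4. Substituting into each constraint:
  (1) -3(3) - 2(7) + 3(4) = -11 ✓
  (2) x = 3, target 3 ✓ (second branch holds)
  (3) 4 > 3 ✓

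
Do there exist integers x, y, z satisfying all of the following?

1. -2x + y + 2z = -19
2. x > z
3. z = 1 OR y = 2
Yes

Take x = 12, y = 3, z = 1. Substituting into each constraint:
  (1) -2(12) + 3 + 2(1) = -19 ✓
  (2) 12 > 1 ✓
  (3) z = 1, target 1 ✓ (first branch holds)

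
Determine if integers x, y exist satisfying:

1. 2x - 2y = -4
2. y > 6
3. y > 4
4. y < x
No

A contradictory subset is {2x - 2y = -4, y < x}. No integer assignment can satisfy these jointly:

  - 2x - 2y = -4: is a linear equation tying the variables together
  - y < x: bounds one variable relative to another variable

From the equation, x − y = -2, i.e. x − y = -2; but x > y requires x − y ≥ 1. Contradiction.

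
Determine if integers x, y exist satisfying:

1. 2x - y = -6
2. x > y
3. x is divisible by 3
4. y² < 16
No

A contradictory subset is {2x - y = -6, x > y, y² < 16}. No integer assignment can satisfy these jointly:

  - 2x - y = -6: is a linear equation tying the variables together
  - x > y: bounds one variable relative to another variable
  - y² < 16: restricts y to |y| ≤ 3

The bounds confine y to {-3, -2, -1, 0, 1, 2, 3}. For each value, substitute into the equation:
  • y = -3: the equation gives 2x = -9, so x would not be an integer.
  • y = -2: the equation forces x = -4, but x > y fails since -4 ≤ -2.
  • y = -1: the equation gives 2x = -7, so x would not be an integer.
  • y = 0: the equation forces x = -3, but x > y fails since -3 ≤ 0.
  • y = 1: the equation gives 2x = -5, so x would not be an integer.
  • y = 2: the equation forces x = -2, but x > y fails since -2 ≤ 2.
  • y = 3: the equation gives 2x = -3, so x would not be an integer.
Every case fails, so no integer solution exists.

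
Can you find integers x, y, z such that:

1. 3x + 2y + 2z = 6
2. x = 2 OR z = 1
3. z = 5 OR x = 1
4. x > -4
Yes

Take x = 2, y = -5, z = 5. Substituting into each constraint:
  (1) 3(2) + 2(-5) + 2(5) = 6 ✓
  (2) x = 2, target 2 ✓ (first branch holds)
  (3) z = 5, target 5 ✓ (first branch holds)
  (4) 2 > -4 ✓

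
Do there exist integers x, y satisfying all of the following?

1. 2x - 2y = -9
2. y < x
No

Even the single constraint (2x - 2y = -9) is infeasible over the integers.

  - 2x - 2y = -9: every term on the left is divisible by 2, so the LHS ≡ 0 (mod 2), but the RHS -9 is not — no integer solution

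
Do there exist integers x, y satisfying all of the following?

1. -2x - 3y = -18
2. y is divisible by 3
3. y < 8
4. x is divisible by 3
Yes

Take x = 0, y = 6. Substituting into each constraint:
  (1) -2(0) - 3(6) = -18 ✓
  (2) 6 = 3 × 2, remainder 0 ✓
  (3) 6 < 8 ✓
  (4) 0 = 3 × 0, remainder 0 ✓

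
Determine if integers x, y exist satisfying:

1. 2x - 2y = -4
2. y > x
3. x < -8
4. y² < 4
No

A contradictory subset is {2x - 2y = -4, x < -8, y² < 4}. No integer assignment can satisfy these jointly:

  - 2x - 2y = -4: is a linear equation tying the variables together
  - x < -8: bounds one variable relative to a constant
  - y² < 4: restricts y to |y| ≤ 1

Range argument: with x ∈ [−∞, -9], y ∈ [-1, 1], the left side of the equation is at most -16, but the right side is -4 > -16. No integer solution exists.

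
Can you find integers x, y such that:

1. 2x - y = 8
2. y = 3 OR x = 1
Yes

Take x = 1, y = -6. Substituting into each constraint:
  (1) 2(1) + 6 = 8 ✓
  (2) x = 1, target 1 ✓ (second branch holds)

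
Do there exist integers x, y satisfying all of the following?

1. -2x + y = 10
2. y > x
Yes

Take x = 0, y = 10. Substituting into each constraint:
  (1) -2(0) + 10 = 10 ✓
  (2) 10 > 0 ✓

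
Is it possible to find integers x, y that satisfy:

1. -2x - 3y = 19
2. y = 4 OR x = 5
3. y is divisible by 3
No

A contradictory subset is {-2x - 3y = 19, y = 4 OR x = 5}. No integer assignment can satisfy these jointly:

  - -2x - 3y = 19: is a linear equation tying the variables together
  - y = 4 OR x = 5: forces a choice: either y = 4 or x = 5

Split on the disjunction (y = 4 OR x = 5):
  • If y = 4: with y = 4, every remaining term of the linear equation is divisible by 2, so the left side is ≡ 0 (mod 2); but the right side 31 ≡ 1 (mod 2). No integers can satisfy it.
  • If x = 5: with x = 5, every remaining term of the linear equation is divisible by 3, so the left side is ≡ 0 (mod 3); but the right side 29 ≡ 2 (mod 3). No integers can satisfy it.
Both branches are infeasible, so the system has no integer solution.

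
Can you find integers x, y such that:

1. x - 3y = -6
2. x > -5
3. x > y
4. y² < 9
No

A contradictory subset is {x - 3y = -6, x > y, y² < 9}. No integer assignment can satisfy these jointly:

  - x - 3y = -6: is a linear equation tying the variables together
  - x > y: bounds one variable relative to another variable
  - y² < 9: restricts y to |y| ≤ 2

The bounds confine y to {-2, -1, 0, 1, 2}. For each value, substitute into the equation:
  • y = -2: the equation forces x = -12, but x > y fails since -12 ≤ -2.
  • y = -1: the equation forces x = -9, but x > y fails since -9 ≤ -1.
  • y = 0: the equation forces x = -6, but x > y fails since -6 ≤ 0.
  • y = 1: the equation forces x = -3, but x > y fails since -3 ≤ 1.
  • y = 2: the equation forces x = 0, but x > y fails since 0 ≤ 2.
Every case fails, so no integer solution exists.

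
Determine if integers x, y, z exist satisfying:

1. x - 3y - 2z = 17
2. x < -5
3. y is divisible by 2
Yes

Take x = -7, y = 0, z = -12. Substituting into each constraint:
  (1) (-7) - 3(0) - 2(-12) = 17 ✓
  (2) -7 < -5 ✓
  (3) 0 = 2 × 0, remainder 0 ✓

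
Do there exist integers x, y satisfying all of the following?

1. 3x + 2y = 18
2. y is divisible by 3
Yes

Take x = 6, y = 0. Substituting into each constraint:
  (1) 3(6) + 2(0) = 18 ✓
  (2) 0 = 3 × 0, remainder 0 ✓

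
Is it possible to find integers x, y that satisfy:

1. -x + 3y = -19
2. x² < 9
Yes

Take x = 1, y = -6. Substituting into each constraint:
  (1) (-1) + 3(-6) = -19 ✓
  (2) x² = (1)² = 1, and 1 < 9 ✓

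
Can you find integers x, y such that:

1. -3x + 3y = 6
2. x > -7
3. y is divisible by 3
Yes

Take x = -2, y = 0. Substituting into each constraint:
  (1) -3(-2) + 3(0) = 6 ✓
  (2) -2 > -7 ✓
  (3) 0 = 3 × 0, remainder 0 ✓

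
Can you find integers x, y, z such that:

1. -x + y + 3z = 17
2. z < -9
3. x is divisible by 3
Yes

Take x = 0, y = 47, z = -10. Substituting into each constraint:
  (1) 0 + 47 + 3(-10) = 17 ✓
  (2) -10 < -9 ✓
  (3) 0 = 3 × 0, remainder 0 ✓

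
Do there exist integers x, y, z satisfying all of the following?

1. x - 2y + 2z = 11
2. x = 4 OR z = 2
Yes

Take x = 1, y = -3, z = 2. Substituting into each constraint:
  (1) 1 - 2(-3) + 2(2) = 11 ✓
  (2) z = 2, target 2 ✓ (second branch holds)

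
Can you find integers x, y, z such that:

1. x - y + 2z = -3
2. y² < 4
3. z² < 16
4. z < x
Yes

Take x = 0, y = 1, z = -1. Substituting into each constraint:
  (1) 0 + (-1) + 2(-1) = -3 ✓
  (2) y² = (1)² = 1, and 1 < 4 ✓
  (3) z² = (-1)² = 1, and 1 < 16 ✓
  (4) -1 < 0 ✓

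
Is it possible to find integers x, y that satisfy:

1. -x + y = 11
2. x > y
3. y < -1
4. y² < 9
No

A contradictory subset is {-x + y = 11, x > y}. No integer assignment can satisfy these jointly:

  - -x + y = 11: is a linear equation tying the variables together
  - x > y: bounds one variable relative to another variable

From the equation, x − y = -11, i.e. x − y = -11; but x > y requires x − y ≥ 1. Contradiction.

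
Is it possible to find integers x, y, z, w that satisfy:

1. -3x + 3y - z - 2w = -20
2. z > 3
Yes

Take x = 0, y = 0, z = 4, w = 8. Substituting into each constraint:
  (1) -3(0) + 3(0) + (-4) - 2(8) = -20 ✓
  (2) 4 > 3 ✓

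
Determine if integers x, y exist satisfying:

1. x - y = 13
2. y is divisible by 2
Yes

Take x = 13, y = 0. Substituting into each constraint:
  (1) 13 + 0 = 13 ✓
  (2) 0 = 2 × 0, remainder 0 ✓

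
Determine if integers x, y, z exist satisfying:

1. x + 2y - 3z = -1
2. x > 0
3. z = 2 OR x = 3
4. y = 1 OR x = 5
Yes

Take x = 5, y = 0, z = 2. Substituting into each constraint:
  (1) 5 + 2(0) - 3(2) = -1 ✓
  (2) 5 > 0 ✓
  (3) z = 2, target 2 ✓ (first branch holds)
  (4) x = 5, target 5 ✓ (second branch holds)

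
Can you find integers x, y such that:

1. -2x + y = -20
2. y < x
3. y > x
No

A contradictory subset is {y < x, y > x}. No integer assignment can satisfy these jointly:

  - y < x: bounds one variable relative to another variable
  - y > x: bounds one variable relative to another variable

Direct contradiction: x > y and y > x cannot both hold.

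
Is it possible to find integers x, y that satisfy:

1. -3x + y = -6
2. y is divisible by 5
Yes

Take x = 2, y = 0. Substituting into each constraint:
  (1) -3(2) + 0 = -6 ✓
  (2) 0 = 5 × 0, remainder 0 ✓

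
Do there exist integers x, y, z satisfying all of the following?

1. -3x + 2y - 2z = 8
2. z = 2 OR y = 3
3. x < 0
Yes

Take x = -4, y = 3, z = 5. Substituting into each constraint:
  (1) -3(-4) + 2(3) - 2(5) = 8 ✓
  (2) y = 3, target 3 ✓ (second branch holds)
  (3) -4 < 0 ✓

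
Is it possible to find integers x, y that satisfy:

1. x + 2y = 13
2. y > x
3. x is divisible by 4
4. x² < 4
No

A contradictory subset is {x + 2y = 13, x is divisible by 4}. No integer assignment can satisfy these jointly:

  - x + 2y = 13: is a linear equation tying the variables together
  - x is divisible by 4: restricts x to multiples of 4

Modular obstruction: writing x = 4x', every remaining term of the linear equation is divisible by 2, so the left side is ≡ 0 (mod 2); but the right side 13 ≡ 1 (mod 2). No integers can satisfy it.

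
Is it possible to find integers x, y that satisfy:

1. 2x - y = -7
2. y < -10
Yes

Take x = -9, y = -11. Substituting into each constraint:
  (1) 2(-9) + 11 = -7 ✓
  (2) -11 < -10 ✓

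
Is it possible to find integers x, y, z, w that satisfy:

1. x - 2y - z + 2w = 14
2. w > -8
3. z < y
Yes

Take x = 0, y = 1, z = 0, w = 8. Substituting into each constraint:
  (1) 0 - 2(1) + 0 + 2(8) = 14 ✓
  (2) 8 > -8 ✓
  (3) 0 < 1 ✓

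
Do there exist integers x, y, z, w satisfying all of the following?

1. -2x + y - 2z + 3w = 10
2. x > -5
Yes

Take x = 0, y = 10, z = 0, w = 0. Substituting into each constraint:
  (1) -2(0) + 10 - 2(0) + 3(0) = 10 ✓
  (2) 0 > -5 ✓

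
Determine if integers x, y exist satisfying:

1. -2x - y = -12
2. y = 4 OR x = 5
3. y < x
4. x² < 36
Yes

Take x = 5, y = 2. Substituting into each constraint:
  (1) -2(5) + (-2) = -12 ✓
  (2) x = 5, target 5 ✓ (second branch holds)
  (3) 2 < 5 ✓
  (4) x² = (5)² = 25, and 25 < 36 ✓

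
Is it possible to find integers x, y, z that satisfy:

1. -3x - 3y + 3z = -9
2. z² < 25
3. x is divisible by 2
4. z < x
Yes

Take x = 0, y = 2, z = -1. Substituting into each constraint:
  (1) -3(0) - 3(2) + 3(-1) = -9 ✓
  (2) z² = (-1)² = 1, and 1 < 25 ✓
  (3) 0 = 2 × 0, remainder 0 ✓
  (4) -1 < 0 ✓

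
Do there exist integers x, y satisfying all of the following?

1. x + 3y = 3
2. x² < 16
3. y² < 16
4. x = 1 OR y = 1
Yes

Take x = 0, y = 1. Substituting into each constraint:
  (1) 0 + 3(1) = 3 ✓
  (2) x² = (0)² = 0, and 0 < 16 ✓
  (3) y² = (1)² = 1, and 1 < 16 ✓
  (4) y = 1, target 1 ✓ (second branch holds)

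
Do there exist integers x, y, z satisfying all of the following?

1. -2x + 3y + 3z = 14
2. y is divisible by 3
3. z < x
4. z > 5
Yes

Take x = 8, y = 3, z = 7. Substituting into each constraint:
  (1) -2(8) + 3(3) + 3(7) = 14 ✓
  (2) 3 = 3 × 1, remainder 0 ✓
  (3) 7 < 8 ✓
  (4) 7 > 5 ✓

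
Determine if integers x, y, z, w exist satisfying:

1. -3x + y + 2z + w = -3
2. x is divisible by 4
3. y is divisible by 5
Yes

Take x = 0, y = 0, z = -2, w = 1. Substituting into each constraint:
  (1) -3(0) + 0 + 2(-2) + 1 = -3 ✓
  (2) 0 = 4 × 0, remainder 0 ✓
  (3) 0 = 5 × 0, remainder 0 ✓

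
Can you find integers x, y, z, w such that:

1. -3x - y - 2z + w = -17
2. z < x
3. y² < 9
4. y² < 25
Yes

Take x = 4, y = 0, z = 3, w = 1. Substituting into each constraint:
  (1) -3(4) + 0 - 2(3) + 1 = -17 ✓
  (2) 3 < 4 ✓
  (3) y² = (0)² = 0, and 0 < 9 ✓
  (4) y² = (0)² = 0, and 0 < 25 ✓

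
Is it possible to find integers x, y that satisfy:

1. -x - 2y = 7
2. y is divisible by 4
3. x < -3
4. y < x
No

A contradictory subset is {-x - 2y = 7, x < -3, y < x}. No integer assignment can satisfy these jointly:

  - -x - 2y = 7: is a linear equation tying the variables together
  - x < -3: bounds one variable relative to a constant
  - y < x: bounds one variable relative to another variable

Propagating the comparison: y < x and x ≤ -4 give y ≤ -5. Range argument: with x ∈ [−∞, -4], y ∈ [−∞, -5], the left side of the equation is at least 14, but the right side is 7 < 14. No integer solution exists.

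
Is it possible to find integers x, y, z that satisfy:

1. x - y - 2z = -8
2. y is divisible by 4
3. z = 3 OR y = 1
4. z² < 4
No

A contradictory subset is {y is divisible by 4, z = 3 OR y = 1, z² < 4}. No integer assignment can satisfy these jointly:

  - y is divisible by 4: restricts y to multiples of 4
  - z = 3 OR y = 1: forces a choice: either z = 3 or y = 1
  - z² < 4: restricts z to |z| ≤ 1

Split on the disjunction (z = 3 OR y = 1):
  • If z = 3: this contradicts z² < 4, which requires |z| ≤ 1.
  • If y = 1: this contradicts the divisibility constraint — 1 is not a multiple of 4.
Both branches are infeasible, so the system has no integer solution.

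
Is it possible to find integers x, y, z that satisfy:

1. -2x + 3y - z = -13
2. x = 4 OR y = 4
Yes

Take x = 3, y = 4, z = 19. Substituting into each constraint:
  (1) -2(3) + 3(4) + (-19) = -13 ✓
  (2) y = 4, target 4 ✓ (second branch holds)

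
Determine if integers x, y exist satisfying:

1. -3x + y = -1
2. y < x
Yes

Take x = 0, y = -1. Substituting into each constraint:
  (1) -3(0) + (-1) = -1 ✓
  (2) -1 < 0 ✓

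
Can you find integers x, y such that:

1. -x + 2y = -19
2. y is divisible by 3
Yes

Take x = 19, y = 0. Substituting into each constraint:
  (1) (-19) + 2(0) = -19 ✓
  (2) 0 = 3 × 0, remainder 0 ✓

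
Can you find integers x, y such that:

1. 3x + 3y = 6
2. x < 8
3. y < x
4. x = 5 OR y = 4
Yes

Take x = 5, y = -3. Substituting into each constraint:
  (1) 3(5) + 3(-3) = 6 ✓
  (2) 5 < 8 ✓
  (3) -3 < 5 ✓
  (4) x = 5, target 5 ✓ (first branch holds)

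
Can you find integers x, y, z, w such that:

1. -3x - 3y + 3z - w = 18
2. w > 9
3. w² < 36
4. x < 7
No

A contradictory subset is {w > 9, w² < 36}. No integer assignment can satisfy these jointly:

  - w > 9: bounds one variable relative to a constant
  - w² < 36: restricts w to |w| ≤ 5

Direct contradiction: the bounds on w require w ≥ 10 and w ≤ 5 simultaneously, which is empty.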